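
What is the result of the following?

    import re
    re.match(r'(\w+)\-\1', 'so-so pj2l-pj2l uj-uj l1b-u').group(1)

'so'

The match spans [0:5] → 'so-so'.
Captured: group 1 = 'so'.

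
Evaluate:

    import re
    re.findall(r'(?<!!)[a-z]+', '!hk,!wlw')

['k', 'lw']

The negative lookahead/lookbehind blocks any match where the forbidden context is present.
Scanning left to right: at [2:3] → 'k'; at [6:8] → 'lw'.
No capturing groups, so `findall` returns the 2 full match strings.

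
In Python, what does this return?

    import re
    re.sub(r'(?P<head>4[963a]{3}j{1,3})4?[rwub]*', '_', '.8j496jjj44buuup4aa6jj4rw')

The pattern matches the literal '4', then exactly 3 of one of [963a], then 1 to 3 of a literal 'j' (captured as 'head'); then optionally a literal '4', then zero or more of one of [rwub].
Matches: at [16:25] → '4aa6jj4rw'.
Each match is replaced by '_'.

'.8j496jjj44buuup_'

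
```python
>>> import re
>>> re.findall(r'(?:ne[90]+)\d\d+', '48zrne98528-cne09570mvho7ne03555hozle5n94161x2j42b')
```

['ne98528', 'ne09570', 'ne03555']

The pattern matches the literal 'ne', then one or more of one of [90] (non-capturing group); then a digit, then one or more of a digit.
Scanning left to right: at [4:11] → 'ne98528'; at [13:20] → 'ne09570'; at [25:32] → 'ne03555'.
`findall` yields the raw match text (3 of them) because the pattern has no groups.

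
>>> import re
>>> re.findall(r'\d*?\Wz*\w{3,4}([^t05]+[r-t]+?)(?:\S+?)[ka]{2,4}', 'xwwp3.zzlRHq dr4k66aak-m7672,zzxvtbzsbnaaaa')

[' dr4k66aak-m7672,zzxvt']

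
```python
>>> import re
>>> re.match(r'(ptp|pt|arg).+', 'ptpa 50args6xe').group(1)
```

'ptp'

`|` is ordered: at each position the engine commits to the first alternative that works.
`re.match` only tries the pattern at the start of the string.
The match spans [0:14] → 'ptpa 50args6xe'.
Captured: group 1 = 'ptp'.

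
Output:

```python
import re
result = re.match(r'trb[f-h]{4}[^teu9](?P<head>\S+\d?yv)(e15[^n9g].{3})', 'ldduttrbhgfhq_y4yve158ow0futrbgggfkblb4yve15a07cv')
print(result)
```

None

The pattern matches the literal 'trb', then exactly 4 of a character in [f-h], then any character except [teu9]; then one or more of a non-whitespace character, then optionally a digit, then the literal 'yv' (captured as 'head'); then the literal 'e15', then any character except [n9g], then exactly 3 of any character (captured).
`re.match` won't scan ahead — the pattern has to work from the very first character.
Here the pattern fails at index 0, so the call returns None.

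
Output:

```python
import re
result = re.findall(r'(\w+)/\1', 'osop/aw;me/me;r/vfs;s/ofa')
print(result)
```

['me']

The backreference `\1` re-matches whatever the first group consumed, character for character.
Walking the string: at [8:13] match 'me/me', group 1 = 'me'.
With a single group, `findall` returns only what that group captured — 1 item.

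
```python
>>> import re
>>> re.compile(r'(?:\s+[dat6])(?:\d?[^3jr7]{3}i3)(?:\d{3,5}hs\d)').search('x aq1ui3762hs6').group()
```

' aq1ui3762hs6'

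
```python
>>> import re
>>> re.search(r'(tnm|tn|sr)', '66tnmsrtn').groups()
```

The match spans [2:5] → 'tnm'.
Captured: group 1 = 'tnm'.

('tnm',)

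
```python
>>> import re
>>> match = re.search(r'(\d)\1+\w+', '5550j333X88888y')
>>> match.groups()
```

('5',)

The match spans [0:15] → '5550j333X88888y'.
Captured: group 1 = '5'.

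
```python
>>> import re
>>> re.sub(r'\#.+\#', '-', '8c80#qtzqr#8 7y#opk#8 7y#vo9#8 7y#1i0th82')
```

Matches: at [4:34] → '#qtzqr#8 7y#opk#8 7y#vo9#8 7y#'.
Each match is replaced by '-'.

'8c80-1i0th82'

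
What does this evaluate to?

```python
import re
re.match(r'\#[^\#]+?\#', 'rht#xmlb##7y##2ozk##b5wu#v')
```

`match` is anchored at position 0; if the pattern doesn't fit there, it returns None.
Here the pattern fails at index 0, so the call returns None.

None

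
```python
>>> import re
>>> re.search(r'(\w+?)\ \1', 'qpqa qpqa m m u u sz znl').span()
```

(0, 9)

`\1` is not a pattern — it's the concrete string captured by group 1, re-applied verbatim.
`search` walks the string left to right and returns the first match it finds.
The match spans [0:9] → 'qpqa qpqa'.
Captured: group 1 = 'qpqa'.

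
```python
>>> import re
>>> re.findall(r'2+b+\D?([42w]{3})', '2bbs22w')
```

['22w']

The pattern matches one or more of a literal '2'; then one or more of the literal 'b', then optionally a non-digit; then exactly 3 of one of [42w] (captured).
Scanning left to right: at [0:7] match '2bbs22w', group 1 = '22w'.
One capturing group, so `findall` returns just the captured substring from the one match — 1 in all.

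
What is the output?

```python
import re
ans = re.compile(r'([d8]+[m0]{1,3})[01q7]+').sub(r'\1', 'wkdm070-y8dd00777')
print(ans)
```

wkdm0-y8dd00

This matches one or more of one of [d8], then 1 to 3 of one of [m0] (captured); then one or more of one of [01q7].
Each match is replaced using the text its own group 1 captured.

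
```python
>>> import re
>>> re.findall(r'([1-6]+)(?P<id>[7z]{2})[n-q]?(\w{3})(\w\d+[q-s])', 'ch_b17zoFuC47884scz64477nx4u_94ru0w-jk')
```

[('1', '7z', 'FuC', '47884s'), ('644', '77', 'x4u', '_94r')]

Pattern: one or more of a character in [1-6] (captured); then exactly 2 of one of [7z] (captured as 'id'); then optionally a character in [n-q]; then exactly 3 of a word character (captured); then a word character, then one or more of a digit, then a character in [q-s] (captured).
Scanning left to right: at [4:17] match '17zoFuC47884s', groups = ('1', '7z', 'FuC', '47884s'); at [19:32] match '64477nx4u_94r', groups = ('644', '77', 'x4u', '_94r').
4 groups means each result is a tuple of 4 captured strings — 2 here.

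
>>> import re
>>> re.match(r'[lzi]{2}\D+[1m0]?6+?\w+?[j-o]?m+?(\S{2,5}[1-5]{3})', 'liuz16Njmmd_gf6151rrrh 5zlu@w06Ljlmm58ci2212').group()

`match` is anchored at position 0; if the pattern doesn't fit there, it returns None.
The match spans [0:18] → 'liuz16Njmmd_gf6151'.

'liuz16Njmmd_gf6151'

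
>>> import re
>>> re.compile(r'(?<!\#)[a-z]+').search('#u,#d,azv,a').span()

Because the assertion is negative and zero-width, positions next to the forbidden text are skipped.
The match spans [6:9] → 'azv'.

(6, 9)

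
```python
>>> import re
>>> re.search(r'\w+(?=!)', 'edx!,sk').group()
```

'edx'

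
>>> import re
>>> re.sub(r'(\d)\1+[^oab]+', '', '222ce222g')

''

A backreference is literal: `\1` must see the identical characters the first group matched.
Matches: at [0:9] → '222ce222g'.
`sub` substitutes '' at each match site.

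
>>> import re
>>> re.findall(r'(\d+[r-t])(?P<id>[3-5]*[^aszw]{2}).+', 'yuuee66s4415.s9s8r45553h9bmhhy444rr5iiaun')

`findall` packs the 2 group values into a tuple for every match.

[('66s', '4415')]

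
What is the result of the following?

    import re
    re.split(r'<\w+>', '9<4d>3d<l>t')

Matches to split on: at [1:5] → '<4d>'; at [7:10] → '<l>'.
Splitting on the pattern gives 3 pieces.

['9', '3d', 't']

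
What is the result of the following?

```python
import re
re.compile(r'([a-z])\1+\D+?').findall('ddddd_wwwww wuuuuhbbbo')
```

After group 1 captures some text, `\1` only succeeds where that same text appears again.
Because there's exactly one group, `findall` drops the full match and keeps group 1 from each hit.

['d', 'w', 'u', 'b']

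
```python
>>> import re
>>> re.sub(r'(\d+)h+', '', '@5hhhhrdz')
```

This matches one or more of a digit (captured); then one or more of a literal 'h'.
Matches: at [1:6] → '5hhhh'.
`sub` substitutes '' at each match site.

'@rdz'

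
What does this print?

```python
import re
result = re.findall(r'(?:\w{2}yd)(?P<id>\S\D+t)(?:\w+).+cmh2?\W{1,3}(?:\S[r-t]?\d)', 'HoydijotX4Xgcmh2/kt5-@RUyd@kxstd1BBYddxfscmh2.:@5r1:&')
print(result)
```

['ijot']

This matches exactly 2 of a word character, then the literal 'yd' (non-capturing group); then a non-whitespace character, then one or more of a non-digit, then the literal 't' (captured as 'id'); then one or more of a word character (non-capturing group); then one or more of any character, then the literal 'cmh'; then optionally a literal '2', then 1 to 3 of a non-word character; then a non-whitespace character, then optionally a character in [r-t], then a digit (non-capturing group).
Matches: at [0:51] match 'HoydijotX4Xgcmh2/kt5-@RUyd@kxstd1BBYddxfscmh2.:@5r1', group 1 = 'ijot'.
Because there's exactly one group, `findall` drops the full match and keeps group 1 from the one hit.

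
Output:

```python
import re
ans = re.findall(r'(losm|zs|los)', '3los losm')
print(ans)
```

`|` is ordered: at each position the engine commits to the first alternative that works.
Matches: at [1:4] match 'los', group 1 = 'los'; at [5:9] match 'losm', group 1 = 'losm'.
One capturing group, so `findall` returns just the captured substring from each match — 2 in all.

['los', 'losm']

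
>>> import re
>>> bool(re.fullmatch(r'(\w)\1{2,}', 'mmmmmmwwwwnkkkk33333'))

False

`fullmatch` succeeds only if the pattern covers the string from start to end.
Here the pattern can't cover the whole string, so the call returns None, and `bool(None)` is False.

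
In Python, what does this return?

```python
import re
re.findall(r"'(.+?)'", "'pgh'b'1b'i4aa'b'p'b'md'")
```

Because there's exactly one group, `findall` drops the full match and keeps group 1 from each hit.

['pgh', '1b', 'b', 'b']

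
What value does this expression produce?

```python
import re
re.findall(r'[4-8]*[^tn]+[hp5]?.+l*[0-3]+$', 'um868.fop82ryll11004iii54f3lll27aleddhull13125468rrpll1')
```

['um868.fop82ryll11004iii54f3lll27aleddhull13125468rrpll1']

The pattern matches zero or more of a character in [4-8], then one or more of any character except [tn], then optionally one of [hp5]; then one or more of any character, then zero or more of the literal 'l', then one or more of a character in [0-3]; then anchored at the end.
Matches: at [0:55] → 'um868.fop82ryll11004iii54f3lll27aleddhull13125468rrpll1'.
Since nothing is captured, `findall` lists the 1 matched substring directly.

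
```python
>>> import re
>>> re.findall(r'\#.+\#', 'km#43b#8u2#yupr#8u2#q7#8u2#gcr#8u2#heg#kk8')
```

Walking the string: at [2:39] → '#43b#8u2#yupr#8u2#q7#8u2#gcr#8u2#heg#'.
Since nothing is captured, `findall` lists the 1 matched substring directly.

['#43b#8u2#yupr#8u2#q7#8u2#gcr#8u2#heg#']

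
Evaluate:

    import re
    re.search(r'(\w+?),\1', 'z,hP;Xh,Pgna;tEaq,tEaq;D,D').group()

'tEaq,tEaq'

`\1` is not a pattern — it's the concrete string captured by group 1, re-applied verbatim.
The match spans [13:22] → 'tEaq,tEaq'.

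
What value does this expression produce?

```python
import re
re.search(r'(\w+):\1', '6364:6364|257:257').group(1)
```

'6364'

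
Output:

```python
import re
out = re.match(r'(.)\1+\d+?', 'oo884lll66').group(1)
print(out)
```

The match spans [0:3] → 'oo8'.
Captured: group 1 = 'o'.

o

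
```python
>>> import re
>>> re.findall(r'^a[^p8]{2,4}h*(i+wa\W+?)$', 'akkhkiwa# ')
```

['iwa# ']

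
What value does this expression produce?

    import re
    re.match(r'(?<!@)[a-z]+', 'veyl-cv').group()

'veyl'

`re.match` won't scan ahead — the pattern has to work from the very first character.
The match spans [0:4] → 'veyl'.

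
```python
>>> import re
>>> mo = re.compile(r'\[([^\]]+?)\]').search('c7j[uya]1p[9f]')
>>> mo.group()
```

'[uya]'

The match spans [3:8] → '[uya]'.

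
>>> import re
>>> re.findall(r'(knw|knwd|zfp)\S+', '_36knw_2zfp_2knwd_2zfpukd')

['knw']

Scanning left to right: at [3:25] match 'knw_2zfp_2knwd_2zfpukd', group 1 = 'knw'.
`findall` collects group 1 from the one match (1 total).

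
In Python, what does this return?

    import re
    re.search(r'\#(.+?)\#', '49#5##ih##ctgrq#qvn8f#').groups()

The match spans [2:5] → '#5#'.
Captured: group 1 = '5'.

('5',)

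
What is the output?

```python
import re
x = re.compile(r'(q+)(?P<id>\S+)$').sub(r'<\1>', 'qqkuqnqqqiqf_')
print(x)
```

<qq>

This matches one or more of a literal 'q' (captured); then one or more of a non-whitespace character (captured as 'id'); then anchored at the end.
Matches: at [0:13] → 'qqkuqnqqqiqf_'.
`\1` in the replacement pulls in group 1's text for each match.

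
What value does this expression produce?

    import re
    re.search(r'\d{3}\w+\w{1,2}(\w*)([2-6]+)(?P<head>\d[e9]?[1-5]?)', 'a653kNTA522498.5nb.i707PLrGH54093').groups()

('', '4', '9')

The match spans [1:13] → '653kNTA52249'.
Captured: group 1 = '', group 2 = '4', group 3 = '9'.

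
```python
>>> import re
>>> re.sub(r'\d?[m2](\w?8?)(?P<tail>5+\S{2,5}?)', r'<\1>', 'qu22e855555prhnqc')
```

'qu<e8>hnqc'

The replacement refers to a captured group, so each match is rewritten using its own captured text.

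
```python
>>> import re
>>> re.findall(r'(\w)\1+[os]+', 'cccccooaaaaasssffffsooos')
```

After group 1 captures some text, `\1` only succeeds where that same text appears again.
Walking the string: at [0:7] match 'cccccoo', group 1 = 'c'; at [7:15] match 'aaaaasss', group 1 = 'a'; at [15:24] match 'ffffsooos', group 1 = 'f'.
One capturing group, so `findall` returns just the captured substring from each match — 3 in all.

['c', 'a', 'f']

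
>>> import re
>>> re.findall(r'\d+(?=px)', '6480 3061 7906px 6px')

Lookahead/lookbehind check context without consuming it, so the matched span excludes the asserted characters.
No capturing groups, so `findall` returns the 2 full match strings.

['7906', '6']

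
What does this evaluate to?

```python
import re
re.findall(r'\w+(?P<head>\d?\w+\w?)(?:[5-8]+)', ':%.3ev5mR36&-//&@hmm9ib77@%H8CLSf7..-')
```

This matches one or more of a word character; then optionally a digit, then one or more of a word character, then optionally a word character (captured as 'head'); then one or more of a character in [5-8] (non-capturing group).
`findall` collects group 1 from each match (3 total).

['3', '7', 'f']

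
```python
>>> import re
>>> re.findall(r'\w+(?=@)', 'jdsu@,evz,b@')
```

['jdsu', 'b']

Lookahead/lookbehind check context without consuming it, so the matched span excludes the asserted characters.
Scanning left to right: at [0:4] → 'jdsu'; at [10:11] → 'b'.
`findall` yields the raw match text (2 of them) because the pattern has no groups.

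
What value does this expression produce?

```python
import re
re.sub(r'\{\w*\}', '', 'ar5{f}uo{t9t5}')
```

'ar5uo'

Matches: at [3:6] → '{f}'; at [8:14] → '{t9t5}'.
Each match is replaced by ''.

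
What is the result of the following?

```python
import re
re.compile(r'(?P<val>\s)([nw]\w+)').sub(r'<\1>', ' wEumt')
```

'< >'

The pattern matches whitespace (captured as 'val'); then one of [nw], then one or more of a word character (captured).
`\1` in the replacement pulls in group 1's text for each match.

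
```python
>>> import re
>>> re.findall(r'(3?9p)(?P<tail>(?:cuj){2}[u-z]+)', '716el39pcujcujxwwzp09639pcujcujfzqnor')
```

2 groups means the one result is a tuple of 2 captured strings — 1 here.

[('39p', 'cujcujxwwz')]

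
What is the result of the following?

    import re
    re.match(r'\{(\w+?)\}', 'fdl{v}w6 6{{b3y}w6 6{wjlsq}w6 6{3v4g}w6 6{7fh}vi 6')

`re.match` won't scan ahead — the pattern has to work from the very first character.
Here position 0 doesn't satisfy it, so the call returns None.

None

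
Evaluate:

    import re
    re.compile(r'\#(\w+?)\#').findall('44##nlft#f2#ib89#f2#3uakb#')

['nlft', 'ib89', '3uakb']

Scanning left to right: at [3:9] match '#nlft#', group 1 = 'nlft'; at [11:17] match '#ib89#', group 1 = 'ib89'; at [19:26] match '#3uakb#', group 1 = '3uakb'.
Because there's exactly one group, `findall` drops the full match and keeps group 1 from each hit.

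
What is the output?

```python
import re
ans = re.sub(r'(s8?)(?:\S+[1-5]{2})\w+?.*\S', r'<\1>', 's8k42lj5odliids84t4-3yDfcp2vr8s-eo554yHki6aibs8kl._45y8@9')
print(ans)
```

<s8>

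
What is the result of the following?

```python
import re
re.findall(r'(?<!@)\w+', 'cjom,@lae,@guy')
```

['cjom', 'ae', 'uy']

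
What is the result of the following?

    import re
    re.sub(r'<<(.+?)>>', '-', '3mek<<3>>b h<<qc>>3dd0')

'3mek-b h-3dd0'

A non-greedy quantifier consumes as few characters as it can — just enough that the remainder of the pattern still matches from where it stops; whatever follows it matches normally.
`sub` substitutes '-' at each match site.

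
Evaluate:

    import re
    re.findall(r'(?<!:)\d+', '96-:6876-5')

['96', '876', '5']

Because the assertion is negative and zero-width, positions next to the forbidden text are skipped.
Since nothing is captured, `findall` lists the 3 matched substrings directly.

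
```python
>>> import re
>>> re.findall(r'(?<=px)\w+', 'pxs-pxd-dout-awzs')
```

['s', 'd']

Because the assertion is zero-width, the text it checks is not consumed and won't appear in the result.
Scanning left to right: at [2:3] → 's'; at [6:7] → 'd'.
No capturing groups, so `findall` returns the 2 full match strings.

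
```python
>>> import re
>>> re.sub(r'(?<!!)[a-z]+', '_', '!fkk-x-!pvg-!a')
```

'!f_-_-!p_-!a'

The negative lookaround is zero-width — it rules out positions where the adjacent text would match, without consuming anything.
`sub` substitutes '_' at each match site.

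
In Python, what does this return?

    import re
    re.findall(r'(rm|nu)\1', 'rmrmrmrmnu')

['rm', 'rm']

A backreference is literal: `\1` must see the identical characters the first group matched.
Scanning left to right: at [0:4] match 'rmrm', group 1 = 'rm'; at [4:8] match 'rmrm', group 1 = 'rm'.
One capturing group, so `findall` returns just the captured substring from each match — 2 in all.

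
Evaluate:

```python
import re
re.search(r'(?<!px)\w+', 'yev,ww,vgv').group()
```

'yev'

Because the assertion is negative and zero-width, positions next to the forbidden text are skipped.
The match spans [0:3] → 'yev'.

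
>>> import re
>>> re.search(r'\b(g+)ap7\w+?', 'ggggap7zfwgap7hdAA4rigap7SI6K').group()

This matches a word boundary (`\b`, zero-width); then one or more of a literal 'g' (captured); then the literal 'ap7', then one or more of a word character (lazy).
`search` walks the string left to right and returns the first match it finds.
The match spans [0:8] → 'ggggap7z'.
Captured: group 1 = 'gggg'.

'ggggap7z'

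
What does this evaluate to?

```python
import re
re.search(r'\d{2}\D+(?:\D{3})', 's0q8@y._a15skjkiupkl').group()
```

'15skjkiupkl'

This matches exactly 2 of a digit, then one or more of a non-digit; then exactly 3 of a non-digit (non-capturing group).
`re.search` tries every starting position until one works.
The match spans [9:20] → '15skjkiupkl'.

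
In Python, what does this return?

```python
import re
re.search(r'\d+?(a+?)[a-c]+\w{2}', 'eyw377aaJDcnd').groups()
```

('a',)

The pattern matches one or more of a digit (lazy); then one or more of a literal 'a' (lazy) (captured); then one or more of a character in [a-c], then exactly 2 of a word character.
`search` walks the string left to right and returns the first match it finds.
The match spans [3:10] → '377aaJD'.
Captured: group 1 = 'a'.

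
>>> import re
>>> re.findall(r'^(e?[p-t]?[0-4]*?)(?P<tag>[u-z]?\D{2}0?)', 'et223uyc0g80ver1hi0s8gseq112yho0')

[('et223', 'uyc0')]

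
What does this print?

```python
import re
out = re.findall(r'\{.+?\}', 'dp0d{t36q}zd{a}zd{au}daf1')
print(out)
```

['{t36q}', '{a}', '{au}']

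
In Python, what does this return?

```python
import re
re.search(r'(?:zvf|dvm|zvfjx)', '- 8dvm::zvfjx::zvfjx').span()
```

(3, 6)

The match spans [3:6] → 'dvm'.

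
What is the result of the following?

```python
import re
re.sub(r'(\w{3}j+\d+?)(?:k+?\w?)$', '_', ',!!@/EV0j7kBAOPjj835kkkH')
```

Each match is replaced by '_'.

',!!@/EV0j7kB_'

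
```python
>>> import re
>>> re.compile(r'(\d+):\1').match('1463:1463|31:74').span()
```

(0, 9)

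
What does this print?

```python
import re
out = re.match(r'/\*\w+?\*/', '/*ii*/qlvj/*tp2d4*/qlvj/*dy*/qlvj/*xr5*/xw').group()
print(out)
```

/*ii*/

`match` is anchored at position 0; if the pattern doesn't fit there, it returns None.
The match spans [0:6] → '/*ii*/'.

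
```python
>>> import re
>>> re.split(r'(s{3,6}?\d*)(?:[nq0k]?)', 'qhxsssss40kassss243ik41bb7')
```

['qhx', 'sss', 'ss40ka', 'sss', 's243ik41bb7']

Pattern: 3 to 6 of the literal 's' (lazy), then zero or more of a digit (captured); then optionally one of [nq0k] (non-capturing group).
`re.split` interleaves the captured-group text with the surrounding fragments.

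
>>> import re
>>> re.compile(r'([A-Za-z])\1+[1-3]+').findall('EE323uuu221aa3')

A backreference is literal: `\1` must see the identical characters the first group matched.
`findall` collects group 1 from each match (3 total).

['E', 'u', 'a']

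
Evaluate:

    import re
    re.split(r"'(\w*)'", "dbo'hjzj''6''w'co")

Matches to split on: at [3:9] → "'hjzj'"; at [9:12] → "'6'"; at [12:15] → "'w'".
The group in the pattern means `split` returns the separators' captures alongside the pieces.

['dbo', 'hjzj', '', '6', '', 'w', 'co']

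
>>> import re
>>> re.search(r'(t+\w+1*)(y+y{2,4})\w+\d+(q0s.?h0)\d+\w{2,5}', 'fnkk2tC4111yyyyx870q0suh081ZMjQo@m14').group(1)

'tC4111y'

The match spans [5:32] → 'tC4111yyyyx870q0suh081ZMjQo'.
Captured: group 1 = 'tC4111y', group 2 = 'yyy', group 3 = 'q0suh0'.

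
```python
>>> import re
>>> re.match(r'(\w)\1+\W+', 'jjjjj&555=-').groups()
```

('j',)

`\1` has to match the exact text group 1 already captured.
With `match`, the pattern is implicitly anchored at the beginning.
The match spans [0:6] → 'jjjjj&'.
Captured: group 1 = 'j'.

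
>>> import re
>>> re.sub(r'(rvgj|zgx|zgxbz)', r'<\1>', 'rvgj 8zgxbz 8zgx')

'<rvgj> 8<zgx>bz 8<zgx>'

`|` is ordered: at each position the engine commits to the first alternative that works.
`\1` in the replacement pulls in group 1's text for each match.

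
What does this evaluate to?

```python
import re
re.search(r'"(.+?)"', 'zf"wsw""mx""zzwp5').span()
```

Lazy quantifiers expand one character at a time until the remainder of the pattern can match.
The match spans [2:7] → '"wsw"'.

(2, 7)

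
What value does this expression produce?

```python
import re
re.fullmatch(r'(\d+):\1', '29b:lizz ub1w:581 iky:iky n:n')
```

The backreference `\1` re-matches whatever the first group consumed, character for character.
`fullmatch` succeeds only if the pattern covers the string from start to end.
Here the string isn't matched end-to-end, so the call returns None.

None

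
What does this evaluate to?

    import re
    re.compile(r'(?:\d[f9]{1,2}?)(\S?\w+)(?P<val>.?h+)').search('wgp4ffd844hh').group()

'4ffd844hh'

The match spans [3:12] → '4ffd844hh'.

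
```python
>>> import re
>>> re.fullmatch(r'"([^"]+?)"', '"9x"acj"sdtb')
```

None

For `fullmatch`, every character of the input must be accounted for by the pattern.
Here the string isn't matched end-to-end, so the call returns None.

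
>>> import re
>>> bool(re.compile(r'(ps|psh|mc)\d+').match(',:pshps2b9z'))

False

`match` is anchored at position 0; if the pattern doesn't fit there, it returns None.
Here position 0 doesn't satisfy it, so the call returns None, and `bool(None)` is False.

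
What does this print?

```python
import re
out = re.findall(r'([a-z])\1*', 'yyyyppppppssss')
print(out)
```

['y', 'p', 's']

The backreference `\1` re-matches whatever the first group consumed, character for character.
With a single group, `findall` returns only what that group captured — 3 items.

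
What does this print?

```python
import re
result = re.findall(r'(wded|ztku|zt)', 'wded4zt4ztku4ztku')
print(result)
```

`|` is ordered: at each position the engine commits to the first alternative that works.
Scanning left to right: at [0:4] match 'wded', group 1 = 'wded'; at [5:7] match 'zt', group 1 = 'zt'; at [8:12] match 'ztku', group 1 = 'ztku'; at [13:17] match 'ztku', group 1 = 'ztku'.
`findall` collects group 1 from each match (4 total).

['wded', 'zt', 'ztku', 'ztku']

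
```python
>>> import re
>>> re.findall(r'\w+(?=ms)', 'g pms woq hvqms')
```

['p', 'hvq']

Because the assertion is zero-width, the text it checks is not consumed and won't appear in the result.
Since nothing is captured, `findall` lists the 2 matched substrings directly.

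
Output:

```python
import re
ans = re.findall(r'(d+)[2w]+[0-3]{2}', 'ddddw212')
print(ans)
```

['dddd']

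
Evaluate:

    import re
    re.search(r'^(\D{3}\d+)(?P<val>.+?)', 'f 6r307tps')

Here the pattern never matches, so the call returns None.

None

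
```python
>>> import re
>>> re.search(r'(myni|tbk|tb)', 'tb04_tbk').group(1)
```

The match spans [0:2] → 'tb'.
Captured: group 1 = 'tb'.

'tb'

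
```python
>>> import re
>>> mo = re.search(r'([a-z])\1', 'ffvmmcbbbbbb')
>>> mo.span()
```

A backreference is literal: `\1` must see the identical characters the first group matched.
The match spans [0:2] → 'ff'.

(0, 2)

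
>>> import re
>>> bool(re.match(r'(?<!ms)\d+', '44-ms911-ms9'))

`(?!…)`/`(?<!…)` only lets a position through if the neighbouring text does NOT match; no characters are consumed.
`re.match` only tries the pattern at the start of the string.
The match spans [0:2] → '44'.

True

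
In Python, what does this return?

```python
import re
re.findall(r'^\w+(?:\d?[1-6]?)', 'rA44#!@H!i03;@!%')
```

['rA44']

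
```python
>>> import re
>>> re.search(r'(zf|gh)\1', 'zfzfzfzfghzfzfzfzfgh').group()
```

'zfzf'

`\1` has to match the exact text group 1 already captured.
`search` walks the string left to right and returns the first match it finds.
The match spans [0:4] → 'zfzf'.
Captured: group 1 = 'zf'.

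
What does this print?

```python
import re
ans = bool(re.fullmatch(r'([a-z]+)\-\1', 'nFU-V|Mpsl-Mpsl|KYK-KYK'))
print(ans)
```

False

`re.fullmatch` is like wrapping the pattern in `^…$` (in single-line mode).
Here the string isn't matched end-to-end, so the call returns None, and `bool(None)` is False.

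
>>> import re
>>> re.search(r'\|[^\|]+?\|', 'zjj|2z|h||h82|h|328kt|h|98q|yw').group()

The match spans [3:7] → '|2z|'.

'|2z|'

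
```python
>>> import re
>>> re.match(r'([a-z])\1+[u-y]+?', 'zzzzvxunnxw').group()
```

'zzzzv'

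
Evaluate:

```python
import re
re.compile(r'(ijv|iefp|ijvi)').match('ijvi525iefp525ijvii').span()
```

(0, 3)

`|` is ordered: at each position the engine commits to the first alternative that works.
`re.match` only tries the pattern at the start of the string.
The match spans [0:3] → 'ijv'.
Captured: group 1 = 'ijv'.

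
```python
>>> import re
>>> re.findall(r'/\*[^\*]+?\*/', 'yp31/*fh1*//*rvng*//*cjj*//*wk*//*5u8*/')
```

['/*fh1*/', '/*rvng*/', '/*cjj*/', '/*wk*/', '/*5u8*/']

With no groups in the pattern, `findall` gives back each whole match — 5 here.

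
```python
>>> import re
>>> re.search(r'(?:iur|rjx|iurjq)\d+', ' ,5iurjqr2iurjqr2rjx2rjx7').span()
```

(17, 21)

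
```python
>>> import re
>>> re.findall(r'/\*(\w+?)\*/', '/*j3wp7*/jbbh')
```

['j3wp7']

Matches: at [0:9] match '/*j3wp7*/', group 1 = 'j3wp7'.
`findall` collects group 1 from the one match (1 total).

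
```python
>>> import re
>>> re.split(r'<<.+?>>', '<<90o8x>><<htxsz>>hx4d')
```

['', '', 'hx4d']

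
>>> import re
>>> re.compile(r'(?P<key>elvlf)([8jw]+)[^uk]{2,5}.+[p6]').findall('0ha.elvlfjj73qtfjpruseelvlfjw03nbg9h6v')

[('elvlf', 'jj')]

This matches the literal 'el', then the literal 'vlf' (captured as 'key'); then one or more of one of [8jw] (captured); then 2 to 5 of any character except [uk], then one or more of any character, then one of [p6].
2 groups means the one result is a tuple of 2 captured strings — 1 here.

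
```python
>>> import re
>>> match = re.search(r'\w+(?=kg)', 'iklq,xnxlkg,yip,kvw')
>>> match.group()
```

'xnxl'

The positive lookaround only admits positions where the adjacent text matches; those characters stay outside the span.
`re.search` scans for the first position where the pattern succeeds.
The match spans [5:9] → 'xnxl'.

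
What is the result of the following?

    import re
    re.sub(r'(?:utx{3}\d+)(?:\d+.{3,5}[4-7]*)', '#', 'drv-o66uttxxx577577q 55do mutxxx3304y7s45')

'drv-o66uttxxx577577q 55do m#'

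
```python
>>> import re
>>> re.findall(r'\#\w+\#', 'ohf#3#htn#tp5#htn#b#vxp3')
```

['#3#', '#tp5#', '#b#']

Matches: at [3:6] → '#3#'; at [9:14] → '#tp5#'; at [17:20] → '#b#'.
No capturing groups, so `findall` returns the 3 full match strings.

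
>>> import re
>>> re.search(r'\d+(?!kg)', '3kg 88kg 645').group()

`(?!…)`/`(?<!…)` only lets a position through if the neighbouring text does NOT match; no characters are consumed.
The match spans [4:5] → '8'.

'8'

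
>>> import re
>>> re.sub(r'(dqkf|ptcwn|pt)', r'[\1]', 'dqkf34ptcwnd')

Alternation tries branches left to right and keeps the first one that lets the overall match succeed at that position.
Matches: at [0:4] → 'dqkf'; at [6:11] → 'ptcwn'.
Each match is replaced using the text its own group 1 captured.

'[dqkf]34[ptcwn]d'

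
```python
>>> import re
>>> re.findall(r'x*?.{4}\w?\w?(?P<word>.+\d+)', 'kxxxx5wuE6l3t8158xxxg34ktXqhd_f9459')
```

['wuE6l3t8158xxxg34ktXqhd_f9459']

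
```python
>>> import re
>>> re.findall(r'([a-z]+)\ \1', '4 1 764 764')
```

[]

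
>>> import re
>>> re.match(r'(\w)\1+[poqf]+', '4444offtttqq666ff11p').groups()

('4',)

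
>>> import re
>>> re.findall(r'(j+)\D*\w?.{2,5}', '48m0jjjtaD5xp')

The pattern matches one or more of a literal 'j' (captured); then zero or more of a non-digit, then optionally a word character; then 2 to 5 of any character.
Matches: at [4:13] match 'jjjtaD5xp', group 1 = 'jjj'.
One capturing group, so `findall` returns just the captured substring from the one match — 1 in all.

['jjj']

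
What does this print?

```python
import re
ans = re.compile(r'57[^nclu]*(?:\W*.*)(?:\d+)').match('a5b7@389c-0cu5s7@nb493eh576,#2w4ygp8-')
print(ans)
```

None

`re.match` only tries the pattern at the start of the string.
Here position 0 doesn't satisfy it, so the call returns None.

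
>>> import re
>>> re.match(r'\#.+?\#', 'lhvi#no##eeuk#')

None

`match` is anchored at position 0; if the pattern doesn't fit there, it returns None.
Here position 0 doesn't satisfy it, so the call returns None.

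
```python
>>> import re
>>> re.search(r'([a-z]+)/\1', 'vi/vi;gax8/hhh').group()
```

The backreference `\1` re-matches whatever the first group consumed, character for character.
The match spans [0:5] → 'vi/vi'.

'vi/vi'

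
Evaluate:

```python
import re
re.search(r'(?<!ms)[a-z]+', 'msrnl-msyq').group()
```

Because the assertion is negative and zero-width, positions next to the forbidden text are skipped.
`re.search` tries every starting position until one works.
The match spans [0:5] → 'msrnl'.

'msrnl'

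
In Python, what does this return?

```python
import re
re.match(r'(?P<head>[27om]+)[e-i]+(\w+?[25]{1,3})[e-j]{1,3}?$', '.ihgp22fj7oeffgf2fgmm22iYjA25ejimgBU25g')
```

None

Pattern: one or more of one of [27om] (captured as 'head'); then one or more of a character in [e-i]; then one or more of a word character (lazy), then 1 to 3 of one of [25] (captured); then 1 to 3 of a character in [e-j] (lazy); then anchored at the end.
`match` is anchored at position 0; if the pattern doesn't fit there, it returns None.
Here the pattern fails at index 0, so the call returns None.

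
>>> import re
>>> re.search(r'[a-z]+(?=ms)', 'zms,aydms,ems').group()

'z'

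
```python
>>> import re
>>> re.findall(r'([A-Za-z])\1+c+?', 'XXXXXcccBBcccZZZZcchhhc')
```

['X', 'B', 'Z', 'h']

After group 1 captures some text, `\1` only succeeds where that same text appears again.
Matches: at [0:6] match 'XXXXXc', group 1 = 'X'; at [8:11] match 'BBc', group 1 = 'B'; at [13:18] match 'ZZZZc', group 1 = 'Z'; at [19:23] match 'hhhc', group 1 = 'h'.
With a single group, `findall` returns only what that group captured — 4 items.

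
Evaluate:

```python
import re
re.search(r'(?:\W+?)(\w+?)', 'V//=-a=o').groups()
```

('a',)

The pattern matches one or more of a non-word character (lazy) (non-capturing group); then one or more of a word character (lazy) (captured).
`re.search` tries every starting position until one works.
The match spans [1:6] → '//=-a'.
Captured: group 1 = 'a'.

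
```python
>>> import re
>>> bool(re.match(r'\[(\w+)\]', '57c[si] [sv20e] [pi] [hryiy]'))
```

False

`match` is anchored at position 0; if the pattern doesn't fit there, it returns None.
Here the string doesn't start with a match, so the call returns None, and `bool(None)` is False.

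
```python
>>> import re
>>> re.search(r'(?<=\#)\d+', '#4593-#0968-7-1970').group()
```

'4593'

The lookaround is zero-width — it requires the adjacent text to match without consuming it, so the asserted text isn't part of the match.
`search` walks the string left to right and returns the first match it finds.
The match spans [1:5] → '4593'.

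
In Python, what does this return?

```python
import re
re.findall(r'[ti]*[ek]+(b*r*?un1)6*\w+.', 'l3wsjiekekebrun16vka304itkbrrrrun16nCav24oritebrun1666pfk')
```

['brun1']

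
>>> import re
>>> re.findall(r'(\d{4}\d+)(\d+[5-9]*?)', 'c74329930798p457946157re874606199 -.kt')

The pattern matches exactly 4 of a digit, then one or more of a digit (captured); then one or more of a digit, then zero or more of a character in [5-9] (lazy) (captured).
2 groups means each result is a tuple of 2 captured strings — 3 here.

[('7432993079', '8'), ('45794615', '7'), ('87460619', '9')]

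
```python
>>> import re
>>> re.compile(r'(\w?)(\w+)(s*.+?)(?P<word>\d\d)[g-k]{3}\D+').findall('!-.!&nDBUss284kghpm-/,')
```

The pattern matches optionally a word character (captured); then one or more of a word character (captured); then zero or more of a literal 's', then one or more of any character (lazy) (captured); then a digit, then a digit (captured as 'word'); then exactly 3 of a character in [g-k], then one or more of a non-digit.
Walking the string: at [5:22] match 'nDBUss284kghpm-/,', groups = ('n', 'DBUss', '2', '84').
With 4 capturing groups, `findall` returns a 4-tuple per match.

[('n', 'DBUss', '2', '84')]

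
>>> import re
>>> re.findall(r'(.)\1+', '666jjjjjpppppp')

['6', 'j', 'p']

The backreference `\1` re-matches whatever the first group consumed, character for character.
Because there's exactly one group, `findall` drops the full match and keeps group 1 from each hit.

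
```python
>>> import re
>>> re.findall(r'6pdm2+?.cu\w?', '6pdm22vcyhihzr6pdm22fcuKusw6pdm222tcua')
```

Pattern: the literal '6pd', then the literal 'm', then one or more of a literal '2' (lazy); then any character; then the literal 'cu', then optionally a word character.
`findall` yields the raw match text (2 of them) because the pattern has no groups.

['6pdm22fcuK', '6pdm222tcua']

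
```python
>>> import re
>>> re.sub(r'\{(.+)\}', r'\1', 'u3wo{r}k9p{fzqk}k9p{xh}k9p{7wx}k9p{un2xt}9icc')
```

Matches: at [4:41] → '{r}k9p{fzqk}k9p{xh}k9p{7wx}k9p{un2xt}'.
`\1` in the replacement pulls in group 1's text for each match.

'u3wor}k9p{fzqk}k9p{xh}k9p{7wx}k9p{un2xt9icc'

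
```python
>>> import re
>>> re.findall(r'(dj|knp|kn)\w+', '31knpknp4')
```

Alternation tries branches left to right and keeps the first one that lets the overall match succeed at that position.
Walking the string: at [2:9] match 'knpknp4', group 1 = 'knp'.
Because there's exactly one group, `findall` drops the full match and keeps group 1 from the one hit.

['knp']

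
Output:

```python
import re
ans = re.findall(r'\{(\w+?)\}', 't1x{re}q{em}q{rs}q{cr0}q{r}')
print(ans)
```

['re', 'em', 'rs', 'cr0', 'r']

Matches: at [3:7] match '{re}', group 1 = 're'; at [8:12] match '{em}', group 1 = 'em'; at [13:17] match '{rs}', group 1 = 'rs'; at [18:23] match '{cr0}', group 1 = 'cr0'; at [24:27] match '{r}', group 1 = 'r'.
With a single group, `findall` returns only what that group captured — 5 items.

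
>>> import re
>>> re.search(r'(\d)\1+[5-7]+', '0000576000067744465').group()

'0000576'

The backreference `\1` re-matches whatever the first group consumed, character for character.
Unlike `match`, `search` isn't anchored — it looks for the pattern anywhere in the string.
The match spans [0:7] → '0000576'.
Captured: group 1 = '0'.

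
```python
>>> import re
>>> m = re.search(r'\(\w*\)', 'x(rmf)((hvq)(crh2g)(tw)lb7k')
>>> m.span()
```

(1, 6)

Unlike `match`, `search` isn't anchored — it looks for the pattern anywhere in the string.
The match spans [1:6] → '(rmf)'.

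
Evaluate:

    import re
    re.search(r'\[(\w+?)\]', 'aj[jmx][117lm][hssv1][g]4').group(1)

`re.search` scans for the first position where the pattern succeeds.
The match spans [2:7] → '[jmx]'.
Captured: group 1 = 'jmx'.

'jmx'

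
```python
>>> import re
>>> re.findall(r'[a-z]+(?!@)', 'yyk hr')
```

['yyk', 'hr']

A negative assertion filters positions out without eating any characters.
Matches: at [0:3] → 'yyk'; at [4:6] → 'hr'.
Since nothing is captured, `findall` lists the 2 matched substrings directly.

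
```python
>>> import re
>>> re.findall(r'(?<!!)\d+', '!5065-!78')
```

['065', '8']

A negative assertion filters positions out without eating any characters.
No capturing groups, so `findall` returns the 2 full match strings.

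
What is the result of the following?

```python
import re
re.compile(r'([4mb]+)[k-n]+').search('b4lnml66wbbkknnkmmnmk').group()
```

'b4lnml'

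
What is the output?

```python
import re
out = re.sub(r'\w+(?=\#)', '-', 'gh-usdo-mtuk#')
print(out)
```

Lookahead/lookbehind check context without consuming it, so the matched span excludes the asserted characters.
Every occurrence is swapped for '-'.

gh-usdo--#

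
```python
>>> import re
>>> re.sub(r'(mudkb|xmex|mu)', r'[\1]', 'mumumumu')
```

Matches: at [0:2] → 'mu'; at [2:4] → 'mu'; at [4:6] → 'mu'; at [6:8] → 'mu'.
The replacement refers to a captured group, so each match is rewritten using its own captured text.

'[mu][mu][mu][mu]'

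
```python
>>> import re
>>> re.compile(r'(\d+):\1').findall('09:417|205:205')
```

['205']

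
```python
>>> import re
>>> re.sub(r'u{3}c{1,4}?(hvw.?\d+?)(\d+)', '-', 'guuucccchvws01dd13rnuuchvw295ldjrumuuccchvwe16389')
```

'g-dd13rnuuchvw295ldjrumuuccchvwe16389'

This matches exactly 3 of a literal 'u', then 1 to 4 of a literal 'c' (lazy); then the literal 'hvw', then optionally any character, then one or more of a digit (lazy) (captured); then one or more of a digit (captured).
`sub` substitutes '-' at each match site.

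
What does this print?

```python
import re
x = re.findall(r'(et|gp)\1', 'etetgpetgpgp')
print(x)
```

['et', 'gp']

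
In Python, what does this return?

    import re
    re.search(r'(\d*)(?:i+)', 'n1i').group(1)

'1'

The match spans [1:3] → '1i'.
Captured: group 1 = '1'.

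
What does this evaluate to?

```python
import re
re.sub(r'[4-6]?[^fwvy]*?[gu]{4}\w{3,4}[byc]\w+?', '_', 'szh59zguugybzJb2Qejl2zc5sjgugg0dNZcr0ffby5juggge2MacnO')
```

'__0ffby_O'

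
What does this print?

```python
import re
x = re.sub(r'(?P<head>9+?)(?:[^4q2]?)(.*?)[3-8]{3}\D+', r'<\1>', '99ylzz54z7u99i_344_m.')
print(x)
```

This matches one or more of a literal '9' (lazy) (captured as 'head'); then optionally any character except [4q2] (non-capturing group); then zero or more of any character (lazy) (captured); then exactly 3 of a character in [3-8], then one or more of a non-digit.
Matches: at [0:21] → '99ylzz54z7u99i_344_m.'.
Each match is replaced using the text its own group 1 captured.

<9>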